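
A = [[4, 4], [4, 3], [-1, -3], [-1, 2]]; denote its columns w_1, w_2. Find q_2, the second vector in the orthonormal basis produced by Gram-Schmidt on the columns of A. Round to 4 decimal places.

w_1 = (4, 4, -1, -1); ‖w_1‖ = 5.8310, so q_1 = (0.6860, 0.6860, -0.1715, -0.1715).
q_1·w_2 = 0.6860·4 + 0.6860·3 + (-0.1715)·(-3) + (-0.1715)·2 = 4.9735.
u_2 = w_2 − 4.9735·q_1 = (0.5882, -0.4118, -2.1471, 2.8529).
‖u_2‖ = 3.6421, so q_2 = (0.1615, -0.1131, -0.5895, 0.7833).

q_2 = (0.1615, -0.1131, -0.5895, 0.7833)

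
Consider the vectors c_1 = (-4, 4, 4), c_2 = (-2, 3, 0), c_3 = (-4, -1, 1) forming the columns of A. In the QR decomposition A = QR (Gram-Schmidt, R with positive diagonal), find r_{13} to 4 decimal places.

r_{13} = 2.3094

c_1 = (-4, 4, 4); ‖c_1‖ = 6.9282, so q_1 = (-0.5774, 0.5774, 0.5774).
r_{13} = q_1·c_3 = 2.3094.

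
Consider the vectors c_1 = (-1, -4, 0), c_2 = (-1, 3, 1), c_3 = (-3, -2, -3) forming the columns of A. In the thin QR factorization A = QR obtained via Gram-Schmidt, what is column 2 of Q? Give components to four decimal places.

q_2 = (-0.8359, 0.2090, 0.5075)

c_1 = (-1, -4, 0); ‖c_1‖ = 4.1231, so q_1 = (-0.2425, -0.9701, 0.0000).
q_1·c_2 = (-0.2425)·(-1) + (-0.9701)·3 + 0.0000·1 = -2.6679.
u_2 = c_2 + 2.6679·q_1 = (-1.6471, 0.4118, 1.0000).
‖u_2‖ = 1.9704, so q_2 = (-0.8359, 0.2090, 0.5075).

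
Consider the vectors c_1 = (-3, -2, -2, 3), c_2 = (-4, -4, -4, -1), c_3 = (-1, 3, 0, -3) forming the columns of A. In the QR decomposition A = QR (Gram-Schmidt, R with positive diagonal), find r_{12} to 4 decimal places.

r_{12} = 4.9029

c_1 = (-3, -2, -2, 3); ‖c_1‖ = 5.0990, so q_1 = (-0.5883, -0.3922, -0.3922, 0.5883).
r_{12} = q_1·c_2 = 4.9029.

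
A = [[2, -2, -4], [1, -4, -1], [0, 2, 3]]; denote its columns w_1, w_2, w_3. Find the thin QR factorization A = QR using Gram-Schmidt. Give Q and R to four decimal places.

q_1 = w_1/‖w_1‖ = (2, 1, 0)/2.2361 = (0.8944, 0.4472, 0.0000).
r_{12} = q_1·w_2 = -3.5777.
u_2 = w_2 + 3.5777·q_1 = (1.2000, -2.4000, 2.0000).
‖u_2‖ = 3.3466, so q_2 = (0.3586, -0.7171, 0.5976).
r_{13} = q_1·w_3 = -4.0249; r_{23} = q_2·w_3 = 1.0757.
u_3 = w_3 + 4.0249·q_1 − 1.0757·q_2 = (-0.7857, 1.5714, 2.3571).
‖u_3‖ = 2.9399, so q_3 = (-0.2673, 0.5345, 0.8018).

Q = [[0.8944, 0.3586, -0.2673], [0.4472, -0.7171, 0.5345], [0.0000, 0.5976, 0.8018]], R = [[2.2361, -3.5777, -4.0249], [0.0000, 3.3466, 1.0757], [0.0000, 0.0000, 2.9399]]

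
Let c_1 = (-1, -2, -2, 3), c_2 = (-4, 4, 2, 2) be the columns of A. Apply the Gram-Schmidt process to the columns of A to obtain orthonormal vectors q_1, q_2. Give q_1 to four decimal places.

q_1 = (-0.2357, -0.4714, -0.4714, 0.7071)

q_1 = c_1/‖c_1‖ = (-1, -2, -2, 3)/4.2426 = (-0.2357, -0.4714, -0.4714, 0.7071).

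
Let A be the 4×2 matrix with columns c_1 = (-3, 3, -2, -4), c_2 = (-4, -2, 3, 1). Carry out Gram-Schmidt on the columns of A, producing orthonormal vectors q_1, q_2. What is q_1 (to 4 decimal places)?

q_1 = (-0.4867, 0.4867, -0.3244, -0.6489)

c_1 = (-3, 3, -2, -4); ‖c_1‖ = 6.1644, so q_1 = (-0.4867, 0.4867, -0.3244, -0.6489).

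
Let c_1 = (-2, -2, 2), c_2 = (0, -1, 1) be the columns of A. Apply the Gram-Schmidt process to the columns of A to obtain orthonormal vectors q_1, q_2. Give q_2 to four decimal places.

c_1 = (-2, -2, 2); ‖c_1‖ = 3.4641, so q_1 = (-0.5774, -0.5774, 0.5774).
q_1·c_2 = (-0.5774)·0 + (-0.5774)·(-1) + 0.5774·1 = 1.1547.
u_2 = c_2 − 1.1547·q_1 = (0.6667, -0.3333, 0.3333).
‖u_2‖ = 0.8165, so q_2 = (0.8165, -0.4082, 0.4082).

q_2 = (0.8165, -0.4082, 0.4082)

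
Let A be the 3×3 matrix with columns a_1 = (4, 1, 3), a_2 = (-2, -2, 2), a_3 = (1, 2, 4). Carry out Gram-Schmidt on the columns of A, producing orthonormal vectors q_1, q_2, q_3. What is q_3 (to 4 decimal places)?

q_3 = (-0.4650, 0.8137, 0.3487)

a_1 = (4, 1, 3); ‖a_1‖ = 5.0990, so q_1 = (0.7845, 0.1961, 0.5883).
q_1·a_2 = 0.7845·(-2) + 0.1961·(-2) + 0.5883·2 = -0.7845.
u_2 = a_2 + 0.7845·q_1 = (-1.3846, -1.8462, 2.4615).
‖u_2‖ = 3.3741, so q_2 = (-0.4104, -0.5472, 0.7295).
q_1·a_3 = 0.7845·1 + 0.1961·2 + 0.5883·4 = 3.5301; q_2·a_3 = (-0.4104)·1 + (-0.5472)·2 + 0.7295·4 = 1.4135.
u_3 = a_3 − 3.5301·q_1 − 1.4135·q_2 = (-1.1892, 2.0811, 0.8919).
‖u_3‖ = 2.5574, so q_3 = (-0.4650, 0.8137, 0.3487).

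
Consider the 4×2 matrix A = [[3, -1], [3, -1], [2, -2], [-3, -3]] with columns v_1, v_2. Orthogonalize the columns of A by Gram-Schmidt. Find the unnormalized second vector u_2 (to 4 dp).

u_2 = (-0.9032, -0.9032, -1.9355, -3.0968)

v_1 = (3, 3, 2, -3); ‖v_1‖ = 5.5678, so e_1 = (0.5388, 0.5388, 0.3592, -0.5388).
e_1·v_2 = 0.5388·(-1) + 0.5388·(-1) + 0.3592·(-2) + (-0.5388)·(-3) = -0.1796.
u_2 = v_2 + 0.1796·e_1 = (-0.9032, -0.9032, -1.9355, -3.0968).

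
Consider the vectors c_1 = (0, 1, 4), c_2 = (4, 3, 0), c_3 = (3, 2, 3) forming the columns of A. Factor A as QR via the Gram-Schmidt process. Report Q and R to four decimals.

c_1 = (0, 1, 4); ‖c_1‖ = 4.1231, so q_1 = (0.0000, 0.2425, 0.9701).
q_1·c_2 = 0.0000·4 + 0.2425·3 + 0.9701·0 = 0.7276.
u_2 = c_2 − 0.7276·q_1 = (4.0000, 2.8235, -0.7059).
‖u_2‖ = 4.9468, so q_2 = (0.8086, 0.5708, -0.1427).
q_1·c_3 = 0.0000·3 + 0.2425·2 + 0.9701·3 = 3.3955; q_2·c_3 = 0.8086·3 + 0.5708·2 + (-0.1427)·3 = 3.1393.
u_3 = c_3 − 3.3955·q_1 − 3.1393·q_2 = (0.4615, -0.6154, 0.1538).
‖u_3‖ = 0.7845, so q_3 = (0.5883, -0.7845, 0.1961).

Q = [[0.0000, 0.8086, 0.5883], [0.2425, 0.5708, -0.7845], [0.9701, -0.1427, 0.1961]], R = [[4.1231, 0.7276, 3.3955], [0.0000, 4.9468, 3.1393], [0.0000, 0.0000, 0.7845]]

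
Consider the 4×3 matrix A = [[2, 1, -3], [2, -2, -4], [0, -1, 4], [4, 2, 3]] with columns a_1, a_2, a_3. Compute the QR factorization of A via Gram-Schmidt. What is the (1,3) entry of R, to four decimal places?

r_{13} = -0.4082

a_1 = (2, 2, 0, 4); ‖a_1‖ = 4.8990, so e_1 = (0.4082, 0.4082, 0.0000, 0.8165).
r_{13} = e_1·a_3 = -0.4082.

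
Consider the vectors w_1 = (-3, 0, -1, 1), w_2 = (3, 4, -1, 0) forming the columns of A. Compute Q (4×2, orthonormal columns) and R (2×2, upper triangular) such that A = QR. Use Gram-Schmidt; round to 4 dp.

e_1 = w_1/‖w_1‖ = (-3, 0, -1, 1)/3.3166 = (-0.9045, 0.0000, -0.3015, 0.3015).
r_{12} = e_1·w_2 = -2.4121.
u_2 = w_2 + 2.4121·e_1 = (0.8182, 4.0000, -1.7273, 0.7273).
‖u_2‖ = 4.4924, so e_2 = (0.1821, 0.8904, -0.3845, 0.1619).

Q = [[-0.9045, 0.1821], [0.0000, 0.8904], [-0.3015, -0.3845], [0.3015, 0.1619]], R = [[3.3166, -2.4121], [0.0000, 4.4924]]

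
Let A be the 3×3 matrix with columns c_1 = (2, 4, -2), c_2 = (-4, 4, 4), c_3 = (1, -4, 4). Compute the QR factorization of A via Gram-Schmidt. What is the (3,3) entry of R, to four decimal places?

e_1 = c_1/‖c_1‖ = (2, 4, -2)/4.8990 = (0.4082, 0.8165, -0.4082).
r_{12} = e_1·c_2 = 0.0000.
u_2 = c_2 + 0.0000·e_1 = (-4.0000, 4.0000, 4.0000).
‖u_2‖ = 6.9282, so e_2 = (-0.5774, 0.5774, 0.5774).
r_{13} = e_1·c_3 = -4.4907; r_{23} = e_2·c_3 = -0.5774.
u_3 = c_3 + 4.4907·e_1 + 0.5774·e_2 = (2.5000, 0.0000, 2.5000).
r_{33} = ‖u_3‖ = 3.5355.

r_{33} = 3.5355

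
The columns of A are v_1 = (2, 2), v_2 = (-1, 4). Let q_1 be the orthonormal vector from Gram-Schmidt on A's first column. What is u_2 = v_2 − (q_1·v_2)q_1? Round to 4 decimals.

q_1 = v_1/‖v_1‖ = (2, 2)/2.8284 = (0.7071, 0.7071).
r_{12} = q_1·v_2 = 2.1213.
u_2 = v_2 − 2.1213·q_1 = (-2.5000, 2.5000).

u_2 = (-2.5000, 2.5000)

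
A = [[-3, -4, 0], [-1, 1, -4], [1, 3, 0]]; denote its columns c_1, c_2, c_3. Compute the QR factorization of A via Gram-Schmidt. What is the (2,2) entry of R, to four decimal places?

c_1 = (-3, -1, 1); ‖c_1‖ = 3.3166, so e_1 = (-0.9045, -0.3015, 0.3015).
e_1·c_2 = (-0.9045)·(-4) + (-0.3015)·1 + 0.3015·3 = 4.2212.
u_2 = c_2 − 4.2212·e_1 = (-0.1818, 2.2727, 1.7273).
r_{22} = ‖u_2‖ = 2.8604.

r_{22} = 2.8604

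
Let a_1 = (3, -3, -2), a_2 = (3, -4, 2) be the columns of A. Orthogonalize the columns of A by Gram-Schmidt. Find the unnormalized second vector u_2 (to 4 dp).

a_1 = (3, -3, -2); ‖a_1‖ = 4.6904, so q_1 = (0.6396, -0.6396, -0.4264).
q_1·a_2 = 0.6396·3 + (-0.6396)·(-4) + (-0.4264)·2 = 3.6244.
u_2 = a_2 − 3.6244·q_1 = (0.6818, -1.6818, 3.5455).

u_2 = (0.6818, -1.6818, 3.5455)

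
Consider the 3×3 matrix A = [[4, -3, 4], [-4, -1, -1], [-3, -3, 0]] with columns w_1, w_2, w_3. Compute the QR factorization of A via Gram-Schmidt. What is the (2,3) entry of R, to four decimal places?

r_{23} = -2.6372

q_1 = w_1/‖w_1‖ = (4, -4, -3)/6.4031 = (0.6247, -0.6247, -0.4685).
r_{12} = q_1·w_2 = 0.1562.
u_2 = w_2 − 0.1562·q_1 = (-3.0976, -0.9024, -2.9268).
‖u_2‖ = 4.3561, so q_2 = (-0.7111, -0.2072, -0.6719).
r_{23} = q_2·w_3 = -2.6372.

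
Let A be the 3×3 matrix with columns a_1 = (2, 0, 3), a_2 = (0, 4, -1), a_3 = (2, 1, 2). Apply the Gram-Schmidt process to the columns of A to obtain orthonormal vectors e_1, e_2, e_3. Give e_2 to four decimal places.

e_2 = (0.1143, 0.9905, -0.0762)

e_1 = a_1/‖a_1‖ = (2, 0, 3)/3.6056 = (0.5547, 0.0000, 0.8321).
r_{12} = e_1·a_2 = -0.8321.
u_2 = a_2 + 0.8321·e_1 = (0.4615, 4.0000, -0.3077).
‖u_2‖ = 4.0383, so e_2 = (0.1143, 0.9905, -0.0762).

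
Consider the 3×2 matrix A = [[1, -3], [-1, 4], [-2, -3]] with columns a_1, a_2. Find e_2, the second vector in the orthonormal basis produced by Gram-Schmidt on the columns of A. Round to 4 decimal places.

e_2 = (-0.4871, 0.6590, -0.5731)

a_1 = (1, -1, -2); ‖a_1‖ = 2.4495, so e_1 = (0.4082, -0.4082, -0.8165).
e_1·a_2 = 0.4082·(-3) + (-0.4082)·4 + (-0.8165)·(-3) = -0.4082.
u_2 = a_2 + 0.4082·e_1 = (-2.8333, 3.8333, -3.3333).
‖u_2‖ = 5.8166, so e_2 = (-0.4871, 0.6590, -0.5731).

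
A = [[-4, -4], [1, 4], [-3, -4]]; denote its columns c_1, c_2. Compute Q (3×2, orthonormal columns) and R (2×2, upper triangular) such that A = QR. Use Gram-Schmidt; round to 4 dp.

e_1 = c_1/‖c_1‖ = (-4, 1, -3)/5.0990 = (-0.7845, 0.1961, -0.5883).
r_{12} = e_1·c_2 = 6.2757.
u_2 = c_2 − 6.2757·e_1 = (0.9231, 2.7692, -0.3077).
‖u_2‖ = 2.9352, so e_2 = (0.3145, 0.9435, -0.1048).

Q = [[-0.7845, 0.3145], [0.1961, 0.9435], [-0.5883, -0.1048]], R = [[5.0990, 6.2757], [0.0000, 2.9352]]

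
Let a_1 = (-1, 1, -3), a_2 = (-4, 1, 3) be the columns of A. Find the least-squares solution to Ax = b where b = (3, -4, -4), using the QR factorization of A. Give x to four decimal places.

a_1 = (-1, 1, -3); ‖a_1‖ = 3.3166, so q_1 = (-0.3015, 0.3015, -0.9045).
q_1·a_2 = (-0.3015)·(-4) + 0.3015·1 + (-0.9045)·3 = -1.2060.
u_2 = a_2 + 1.2060·q_1 = (-4.3636, 1.3636, 1.9091).
‖u_2‖ = 4.9543, so q_2 = (-0.8808, 0.2752, 0.3853).
Qᵀb = (1.5076, -5.2846).
Back-substitute: x_2 = -5.2846/4.9543 = -1.0667.
x_1 = (1.5076 + 1.2060·(-1.0667))/3.3166 = 0.0667.

x = (0.0667, -1.0667)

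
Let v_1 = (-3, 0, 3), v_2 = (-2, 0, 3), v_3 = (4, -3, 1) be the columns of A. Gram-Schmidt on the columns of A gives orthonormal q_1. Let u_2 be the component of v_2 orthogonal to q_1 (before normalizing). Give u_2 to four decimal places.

v_1 = (-3, 0, 3); ‖v_1‖ = 4.2426, so q_1 = (-0.7071, 0.0000, 0.7071).
q_1·v_2 = (-0.7071)·(-2) + 0.0000·0 + 0.7071·3 = 3.5355.
u_2 = v_2 − 3.5355·q_1 = (0.5000, 0.0000, 0.5000).

u_2 = (0.5000, 0.0000, 0.5000)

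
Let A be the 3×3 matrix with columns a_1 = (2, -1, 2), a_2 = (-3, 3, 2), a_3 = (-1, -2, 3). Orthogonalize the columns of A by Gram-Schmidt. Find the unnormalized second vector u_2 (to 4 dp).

a_1 = (2, -1, 2); ‖a_1‖ = 3.0000, so e_1 = (0.6667, -0.3333, 0.6667).
e_1·a_2 = 0.6667·(-3) + (-0.3333)·3 + 0.6667·2 = -1.6667.
u_2 = a_2 + 1.6667·e_1 = (-1.8889, 2.4444, 3.1111).

u_2 = (-1.8889, 2.4444, 3.1111)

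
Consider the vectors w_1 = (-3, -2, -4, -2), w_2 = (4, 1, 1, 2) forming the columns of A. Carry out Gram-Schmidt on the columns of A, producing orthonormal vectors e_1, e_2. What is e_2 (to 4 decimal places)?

e_2 = (0.7385, -0.1231, -0.6155, 0.2462)

w_1 = (-3, -2, -4, -2); ‖w_1‖ = 5.7446, so e_1 = (-0.5222, -0.3482, -0.6963, -0.3482).
e_1·w_2 = (-0.5222)·4 + (-0.3482)·1 + (-0.6963)·1 + (-0.3482)·2 = -3.8297.
u_2 = w_2 + 3.8297·e_1 = (2.0000, -0.3333, -1.6667, 0.6667).
‖u_2‖ = 2.7080, so e_2 = (0.7385, -0.1231, -0.6155, 0.2462).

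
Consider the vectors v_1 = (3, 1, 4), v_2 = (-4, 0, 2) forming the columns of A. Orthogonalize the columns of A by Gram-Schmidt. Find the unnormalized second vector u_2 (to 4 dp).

u_2 = (-3.5385, 0.1538, 2.6154)

v_1 = (3, 1, 4); ‖v_1‖ = 5.0990, so e_1 = (0.5883, 0.1961, 0.7845).
e_1·v_2 = 0.5883·(-4) + 0.1961·0 + 0.7845·2 = -0.7845.
u_2 = v_2 + 0.7845·e_1 = (-3.5385, 0.1538, 2.6154).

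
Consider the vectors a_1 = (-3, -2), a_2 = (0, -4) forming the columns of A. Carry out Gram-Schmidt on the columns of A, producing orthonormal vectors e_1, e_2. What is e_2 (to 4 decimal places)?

e_1 = a_1/‖a_1‖ = (-3, -2)/3.6056 = (-0.8321, -0.5547).
r_{12} = e_1·a_2 = 2.2188.
u_2 = a_2 − 2.2188·e_1 = (1.8462, -2.7692).
‖u_2‖ = 3.3282, so e_2 = (0.5547, -0.8321).

e_2 = (0.5547, -0.8321)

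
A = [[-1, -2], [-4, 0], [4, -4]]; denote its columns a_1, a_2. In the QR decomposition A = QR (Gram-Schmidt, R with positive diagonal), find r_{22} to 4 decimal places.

a_1 = (-1, -4, 4); ‖a_1‖ = 5.7446, so e_1 = (-0.1741, -0.6963, 0.6963).
e_1·a_2 = (-0.1741)·(-2) + (-0.6963)·0 + 0.6963·(-4) = -2.4371.
u_2 = a_2 + 2.4371·e_1 = (-2.4242, -1.6970, -2.3030).
r_{22} = ‖u_2‖ = 3.7497.

r_{22} = 3.7497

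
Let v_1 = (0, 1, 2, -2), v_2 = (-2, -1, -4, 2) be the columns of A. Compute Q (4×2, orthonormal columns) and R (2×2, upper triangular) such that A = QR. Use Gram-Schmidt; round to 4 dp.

Q = [[0.0000, -0.8018], [0.3333, 0.1782], [0.6667, -0.4454], [-0.6667, -0.3563]], R = [[3.0000, -4.3333], [0.0000, 2.4944]]

v_1 = (0, 1, 2, -2); ‖v_1‖ = 3.0000, so q_1 = (0.0000, 0.3333, 0.6667, -0.6667).
q_1·v_2 = 0.0000·(-2) + 0.3333·(-1) + 0.6667·(-4) + (-0.6667)·2 = -4.3333.
u_2 = v_2 + 4.3333·q_1 = (-2.0000, 0.4444, -1.1111, -0.8889).
‖u_2‖ = 2.4944, so q_2 = (-0.8018, 0.1782, -0.4454, -0.3563).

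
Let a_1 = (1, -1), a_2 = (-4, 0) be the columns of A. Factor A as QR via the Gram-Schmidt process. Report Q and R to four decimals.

Q = [[0.7071, -0.7071], [-0.7071, -0.7071]], R = [[1.4142, -2.8284], [0.0000, 2.8284]]

q_1 = a_1/‖a_1‖ = (1, -1)/1.4142 = (0.7071, -0.7071).
r_{12} = q_1·a_2 = -2.8284.
u_2 = a_2 + 2.8284·q_1 = (-2.0000, -2.0000).
‖u_2‖ = 2.8284, so q_2 = (-0.7071, -0.7071).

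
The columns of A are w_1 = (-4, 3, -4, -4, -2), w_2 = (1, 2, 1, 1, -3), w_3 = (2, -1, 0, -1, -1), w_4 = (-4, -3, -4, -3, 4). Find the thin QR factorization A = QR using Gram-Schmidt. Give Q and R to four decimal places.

Q = [[-0.5121, 0.2500, 0.6144, -0.3100], [0.3841, 0.5000, -0.3988, -0.5983], [-0.5121, 0.2500, -0.1799, -0.3520], [-0.5121, 0.2500, -0.5770, 0.4483], [-0.2561, -0.7500, -0.3133, -0.4701]], R = [[7.8102, 0.0000, -0.6402, 3.4570], [0.0000, 4.0000, 0.5000, -7.2500], [0.0000, 0.0000, 2.5180, -0.0643], [0.0000, 0.0000, 0.0000, 1.2176]]

e_1 = w_1/‖w_1‖ = (-4, 3, -4, -4, -2)/7.8102 = (-0.5121, 0.3841, -0.5121, -0.5121, -0.2561).
r_{12} = e_1·w_2 = 0.0000.
u_2 = w_2 + 0.0000·e_1 = (1.0000, 2.0000, 1.0000, 1.0000, -3.0000).
‖u_2‖ = 4.0000, so e_2 = (0.2500, 0.5000, 0.2500, 0.2500, -0.7500).
r_{13} = e_1·w_3 = -0.6402; r_{23} = e_2·w_3 = 0.5000.
u_3 = w_3 + 0.6402·e_1 − 0.5000·e_2 = (1.5471, -1.0041, -0.4529, -1.4529, -0.7889).
‖u_3‖ = 2.5180, so e_3 = (0.6144, -0.3988, -0.1799, -0.5770, -0.3133).
r_{14} = e_1·w_4 = 3.4570; r_{24} = e_2·w_4 = -7.2500; r_{34} = e_3·w_4 = -0.0643.
u_4 = w_4 − 3.4570·e_1 + 7.2500·e_2 + 0.0643·e_3 = (-0.3775, -0.7285, -0.4286, 0.5459, -0.5724).
‖u_4‖ = 1.2176, so e_4 = (-0.3100, -0.5983, -0.3520, 0.4483, -0.4701).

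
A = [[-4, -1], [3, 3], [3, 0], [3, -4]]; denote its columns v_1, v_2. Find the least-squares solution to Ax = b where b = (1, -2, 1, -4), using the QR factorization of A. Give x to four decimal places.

v_1 = (-4, 3, 3, 3); ‖v_1‖ = 6.5574, so q_1 = (-0.6100, 0.4575, 0.4575, 0.4575).
q_1·v_2 = (-0.6100)·(-1) + 0.4575·3 + 0.4575·0 + 0.4575·(-4) = 0.1525.
u_2 = v_2 − 0.1525·q_1 = (-0.9070, 2.9302, -0.0698, -4.0698).
‖u_2‖ = 5.0967, so q_2 = (-0.1780, 0.5749, -0.0137, -0.7985).
Qᵀb = (-2.8975, 1.8525).
Back-substitute: x_2 = 1.8525/5.0967 = 0.3635.
x_1 = (-2.8975 − 0.1525·0.3635)/6.5574 = -0.4503.

x = (-0.4503, 0.3635)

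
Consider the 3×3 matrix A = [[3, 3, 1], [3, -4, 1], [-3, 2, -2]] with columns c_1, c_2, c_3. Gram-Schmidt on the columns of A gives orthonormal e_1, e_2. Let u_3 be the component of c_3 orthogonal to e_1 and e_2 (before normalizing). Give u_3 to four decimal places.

u_3 = (-0.1795, -0.4487, -0.6282)

e_1 = c_1/‖c_1‖ = (3, 3, -3)/5.1962 = (0.5774, 0.5774, -0.5774).
r_{12} = e_1·c_2 = -1.7321.
u_2 = c_2 + 1.7321·e_1 = (4.0000, -3.0000, 1.0000).
‖u_2‖ = 5.0990, so e_2 = (0.7845, -0.5883, 0.1961).
r_{13} = e_1·c_3 = 2.3094; r_{23} = e_2·c_3 = -0.1961.
u_3 = c_3 − 2.3094·e_1 + 0.1961·e_2 = (-0.1795, -0.4487, -0.6282).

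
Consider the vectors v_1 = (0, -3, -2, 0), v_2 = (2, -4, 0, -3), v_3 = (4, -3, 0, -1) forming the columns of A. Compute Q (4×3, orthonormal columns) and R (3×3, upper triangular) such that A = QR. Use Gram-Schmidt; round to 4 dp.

v_1 = (0, -3, -2, 0); ‖v_1‖ = 3.6056, so e_1 = (0.0000, -0.8321, -0.5547, 0.0000).
e_1·v_2 = 0.0000·2 + (-0.8321)·(-4) + (-0.5547)·0 + 0.0000·(-3) = 3.3282.
u_2 = v_2 − 3.3282·e_1 = (2.0000, -1.2308, 1.8462, -3.0000).
‖u_2‖ = 4.2336, so e_2 = (0.4724, -0.2907, 0.4361, -0.7086).
e_1·v_3 = 0.0000·4 + (-0.8321)·(-3) + (-0.5547)·0 + 0.0000·(-1) = 2.4962; e_2·v_3 = 0.4724·4 + (-0.2907)·(-3) + 0.4361·0 + (-0.7086)·(-1) = 3.4704.
u_3 = v_3 − 2.4962·e_1 − 3.4704·e_2 = (2.3605, 0.0858, -0.1288, 1.4592).
‖u_3‖ = 2.7794, so e_3 = (0.8493, 0.0309, -0.0463, 0.5250).

Q = [[0.0000, 0.4724, 0.8493], [-0.8321, -0.2907, 0.0309], [-0.5547, 0.4361, -0.0463], [0.0000, -0.7086, 0.5250]], R = [[3.6056, 3.3282, 2.4962], [0.0000, 4.2336, 3.4704], [0.0000, 0.0000, 2.7794]]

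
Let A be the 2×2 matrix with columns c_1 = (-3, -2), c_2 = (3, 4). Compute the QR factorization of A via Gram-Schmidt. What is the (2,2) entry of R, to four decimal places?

e_1 = c_1/‖c_1‖ = (-3, -2)/3.6056 = (-0.8321, -0.5547).
r_{12} = e_1·c_2 = -4.7150.
u_2 = c_2 + 4.7150·e_1 = (-0.9231, 1.3846).
r_{22} = ‖u_2‖ = 1.6641.

r_{22} = 1.6641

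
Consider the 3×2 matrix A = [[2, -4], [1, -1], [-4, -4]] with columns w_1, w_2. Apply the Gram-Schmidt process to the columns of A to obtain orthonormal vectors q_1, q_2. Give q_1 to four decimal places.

q_1 = (0.4364, 0.2182, -0.8729)

q_1 = w_1/‖w_1‖ = (2, 1, -4)/4.5826 = (0.4364, 0.2182, -0.8729).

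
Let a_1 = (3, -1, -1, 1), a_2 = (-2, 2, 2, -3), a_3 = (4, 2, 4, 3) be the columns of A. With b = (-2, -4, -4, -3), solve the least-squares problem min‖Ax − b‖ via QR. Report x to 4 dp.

x = (0.8760, 0.1446, -1.0702)

q_1 = a_1/‖a_1‖ = (3, -1, -1, 1)/3.4641 = (0.8660, -0.2887, -0.2887, 0.2887).
r_{12} = q_1·a_2 = -3.7528.
u_2 = a_2 + 3.7528·q_1 = (1.2500, 0.9167, 0.9167, -1.9167).
‖u_2‖ = 2.6300, so q_2 = (0.4753, 0.3485, 0.3485, -0.7288).
r_{13} = q_1·a_3 = 2.5981; r_{23} = q_2·a_3 = 1.8061.
u_3 = a_3 − 2.5981·q_1 − 1.8061·q_2 = (0.8916, 2.1205, 4.1205, 3.5663).
‖u_3‖ = 5.9151, so q_3 = (0.1507, 0.3585, 0.6966, 0.6029).
Qᵀb = (-0.2887, -1.5526, -6.3306).
Back-substitute: x_3 = -6.3306/5.9151 = -1.0702.
x_2 = (-1.5526 − 1.8061·(-1.0702))/2.6300 = 0.1446.
x_1 = (-0.2887 + 3.7528·0.1446 − 2.5981·(-1.0702))/3.4641 = 0.8760.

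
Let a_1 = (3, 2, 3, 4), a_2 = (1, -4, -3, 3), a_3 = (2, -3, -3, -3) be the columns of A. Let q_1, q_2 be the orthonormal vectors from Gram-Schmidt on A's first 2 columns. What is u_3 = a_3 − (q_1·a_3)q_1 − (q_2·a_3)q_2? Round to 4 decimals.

u_3 = (3.2300, -0.4555, -0.2919, -1.9759)

q_1 = a_1/‖a_1‖ = (3, 2, 3, 4)/6.1644 = (0.4867, 0.3244, 0.4867, 0.6489).
r_{12} = q_1·a_2 = -0.3244.
u_2 = a_2 + 0.3244·q_1 = (1.1579, -3.8947, -2.8421, 3.2105).
‖u_2‖ = 5.9072, so q_2 = (0.1960, -0.6593, -0.4811, 0.5435).
r_{13} = q_1·a_3 = -3.4066; r_{23} = q_2·a_3 = 2.1829.
u_3 = a_3 + 3.4066·q_1 − 2.1829·q_2 = (3.2300, -0.4555, -0.2919, -1.9759).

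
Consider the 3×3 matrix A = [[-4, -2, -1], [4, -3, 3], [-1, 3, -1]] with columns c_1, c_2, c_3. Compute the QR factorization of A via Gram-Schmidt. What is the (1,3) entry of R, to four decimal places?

r_{13} = 2.9593

c_1 = (-4, 4, -1); ‖c_1‖ = 5.7446, so q_1 = (-0.6963, 0.6963, -0.1741).
r_{13} = q_1·c_3 = 2.9593.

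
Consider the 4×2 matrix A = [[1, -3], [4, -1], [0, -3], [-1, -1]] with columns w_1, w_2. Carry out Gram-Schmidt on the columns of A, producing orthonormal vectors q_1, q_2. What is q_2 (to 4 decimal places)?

q_1 = w_1/‖w_1‖ = (1, 4, 0, -1)/4.2426 = (0.2357, 0.9428, 0.0000, -0.2357).
r_{12} = q_1·w_2 = -1.4142.
u_2 = w_2 + 1.4142·q_1 = (-2.6667, 0.3333, -3.0000, -1.3333).
‖u_2‖ = 4.2426, so q_2 = (-0.6285, 0.0786, -0.7071, -0.3143).

q_2 = (-0.6285, 0.0786, -0.7071, -0.3143)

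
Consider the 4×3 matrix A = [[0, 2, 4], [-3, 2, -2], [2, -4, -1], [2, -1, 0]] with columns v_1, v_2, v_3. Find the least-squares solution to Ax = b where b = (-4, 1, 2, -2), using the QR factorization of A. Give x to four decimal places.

q_1 = v_1/‖v_1‖ = (0, -3, 2, 2)/4.1231 = (0.0000, -0.7276, 0.4851, 0.4851).
r_{12} = q_1·v_2 = -3.8806.
u_2 = v_2 + 3.8806·q_1 = (2.0000, -0.8235, -2.1176, 0.8824).
‖u_2‖ = 3.1530, so q_2 = (0.6343, -0.2612, -0.6716, 0.2798).
r_{13} = q_1·v_3 = 0.9701; r_{23} = q_2·v_3 = 3.7313.
u_3 = v_3 − 0.9701·q_1 − 3.7313·q_2 = (1.6331, -0.3195, 1.0355, -1.5148).
‖u_3‖ = 2.4771, so q_3 = (0.6593, -0.1290, 0.4180, -0.6115).
Qᵀb = (-0.7276, -4.7015, -0.7071).
Back-substitute: x_3 = -0.7071/2.4771 = -0.2854.
x_2 = (-4.7015 − 3.7313·(-0.2854))/3.1530 = -1.1533.
x_1 = (-0.7276 + 3.8806·(-1.1533) − 0.9701·(-0.2854))/4.1231 = -1.1948.

x = (-1.1948, -1.1533, -0.2854)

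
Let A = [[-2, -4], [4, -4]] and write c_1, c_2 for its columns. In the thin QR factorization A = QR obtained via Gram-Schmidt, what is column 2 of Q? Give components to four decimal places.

e_1 = c_1/‖c_1‖ = (-2, 4)/4.4721 = (-0.4472, 0.8944).
r_{12} = e_1·c_2 = -1.7889.
u_2 = c_2 + 1.7889·e_1 = (-4.8000, -2.4000).
‖u_2‖ = 5.3666, so e_2 = (-0.8944, -0.4472).

e_2 = (-0.8944, -0.4472)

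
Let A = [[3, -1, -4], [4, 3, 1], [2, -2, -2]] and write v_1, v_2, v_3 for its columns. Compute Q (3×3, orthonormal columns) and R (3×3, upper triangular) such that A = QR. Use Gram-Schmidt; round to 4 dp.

Q = [[0.5571, -0.4186, -0.7172], [0.7428, 0.6374, 0.2049], [0.3714, -0.6469, 0.6660]], R = [[5.3852, 0.9285, -2.2283], [0.0000, 3.6246, 3.6056], [0.0000, 0.0000, 1.7419]]

v_1 = (3, 4, 2); ‖v_1‖ = 5.3852, so q_1 = (0.5571, 0.7428, 0.3714).
q_1·v_2 = 0.5571·(-1) + 0.7428·3 + 0.3714·(-2) = 0.9285.
u_2 = v_2 − 0.9285·q_1 = (-1.5172, 2.3103, -2.3448).
‖u_2‖ = 3.6246, so q_2 = (-0.4186, 0.6374, -0.6469).
q_1·v_3 = 0.5571·(-4) + 0.7428·1 + 0.3714·(-2) = -2.2283; q_2·v_3 = (-0.4186)·(-4) + 0.6374·1 + (-0.6469)·(-2) = 3.6056.
u_3 = v_3 + 2.2283·q_1 − 3.6056·q_2 = (-1.2493, 0.3570, 1.1601).
‖u_3‖ = 1.7419, so q_3 = (-0.7172, 0.2049, 0.6660).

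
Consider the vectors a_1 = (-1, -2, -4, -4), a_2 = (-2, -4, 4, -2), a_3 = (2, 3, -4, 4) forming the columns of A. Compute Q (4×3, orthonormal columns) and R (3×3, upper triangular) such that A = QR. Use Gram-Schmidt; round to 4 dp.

a_1 = (-1, -2, -4, -4); ‖a_1‖ = 6.0828, so q_1 = (-0.1644, -0.3288, -0.6576, -0.6576).
q_1·a_2 = (-0.1644)·(-2) + (-0.3288)·(-4) + (-0.6576)·4 + (-0.6576)·(-2) = 0.3288.
u_2 = a_2 − 0.3288·q_1 = (-1.9459, -3.8919, 4.2162, -1.7838).
‖u_2‖ = 6.3160, so q_2 = (-0.3081, -0.6162, 0.6675, -0.2824).
q_1·a_3 = (-0.1644)·2 + (-0.3288)·3 + (-0.6576)·(-4) + (-0.6576)·4 = -1.3152; q_2·a_3 = (-0.3081)·2 + (-0.6162)·3 + 0.6675·(-4) + (-0.2824)·4 = -6.2647.
u_3 = a_3 + 1.3152·q_1 + 6.2647·q_2 = (-0.1463, -1.2927, -0.6829, 1.3659).
‖u_3‖ = 2.0061, so q_3 = (-0.0729, -0.6444, -0.3404, 0.6809).

Q = [[-0.1644, -0.3081, -0.0729], [-0.3288, -0.6162, -0.6444], [-0.6576, 0.6675, -0.3404], [-0.6576, -0.2824, 0.6809]], R = [[6.0828, 0.3288, -1.3152], [0.0000, 6.3160, -6.2647], [0.0000, 0.0000, 2.0061]]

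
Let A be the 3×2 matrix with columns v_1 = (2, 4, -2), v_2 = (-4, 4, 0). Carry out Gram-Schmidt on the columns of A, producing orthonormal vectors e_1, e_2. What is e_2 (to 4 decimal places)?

v_1 = (2, 4, -2); ‖v_1‖ = 4.8990, so e_1 = (0.4082, 0.8165, -0.4082).
e_1·v_2 = 0.4082·(-4) + 0.8165·4 + (-0.4082)·0 = 1.6330.
u_2 = v_2 − 1.6330·e_1 = (-4.6667, 2.6667, 0.6667).
‖u_2‖ = 5.4160, so e_2 = (-0.8616, 0.4924, 0.1231).

e_2 = (-0.8616, 0.4924, 0.1231)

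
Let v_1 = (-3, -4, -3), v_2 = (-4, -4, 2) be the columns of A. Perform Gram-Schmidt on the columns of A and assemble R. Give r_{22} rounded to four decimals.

v_1 = (-3, -4, -3); ‖v_1‖ = 5.8310, so e_1 = (-0.5145, -0.6860, -0.5145).
e_1·v_2 = (-0.5145)·(-4) + (-0.6860)·(-4) + (-0.5145)·2 = 3.7730.
u_2 = v_2 − 3.7730·e_1 = (-2.0588, -1.4118, 3.9412).
r_{22} = ‖u_2‖ = 4.6653.

r_{22} = 4.6653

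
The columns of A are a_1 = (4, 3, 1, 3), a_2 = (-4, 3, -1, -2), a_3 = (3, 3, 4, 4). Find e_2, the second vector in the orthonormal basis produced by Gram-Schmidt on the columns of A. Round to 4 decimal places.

e_2 = (-0.4859, 0.8503, -0.1215, -0.1620)

a_1 = (4, 3, 1, 3); ‖a_1‖ = 5.9161, so e_1 = (0.6761, 0.5071, 0.1690, 0.5071).
e_1·a_2 = 0.6761·(-4) + 0.5071·3 + 0.1690·(-1) + 0.5071·(-2) = -2.3664.
u_2 = a_2 + 2.3664·e_1 = (-2.4000, 4.2000, -0.6000, -0.8000).
‖u_2‖ = 4.9396, so e_2 = (-0.4859, 0.8503, -0.1215, -0.1620).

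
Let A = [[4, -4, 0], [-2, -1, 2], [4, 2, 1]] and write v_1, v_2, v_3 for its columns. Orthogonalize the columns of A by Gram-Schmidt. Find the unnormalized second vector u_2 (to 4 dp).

q_1 = v_1/‖v_1‖ = (4, -2, 4)/6.0000 = (0.6667, -0.3333, 0.6667).
r_{12} = q_1·v_2 = -1.0000.
u_2 = v_2 + 1.0000·q_1 = (-3.3333, -1.3333, 2.6667).

u_2 = (-3.3333, -1.3333, 2.6667)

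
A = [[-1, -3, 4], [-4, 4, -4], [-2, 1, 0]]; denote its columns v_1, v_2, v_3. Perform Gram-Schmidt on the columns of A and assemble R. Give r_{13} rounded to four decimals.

v_1 = (-1, -4, -2); ‖v_1‖ = 4.5826, so q_1 = (-0.2182, -0.8729, -0.4364).
r_{13} = q_1·v_3 = 2.6186.

r_{13} = 2.6186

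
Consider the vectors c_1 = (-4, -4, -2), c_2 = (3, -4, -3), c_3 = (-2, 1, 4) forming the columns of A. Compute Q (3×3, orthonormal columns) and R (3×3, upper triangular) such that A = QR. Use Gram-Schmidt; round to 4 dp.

Q = [[-0.6667, 0.7357, 0.1193], [-0.6667, -0.5170, -0.5369], [-0.3333, -0.4375, 0.8352]], R = [[6.0000, 1.6667, -0.6667], [0.0000, 5.5877, -3.7384], [0.0000, 0.0000, 2.5652]]

c_1 = (-4, -4, -2); ‖c_1‖ = 6.0000, so e_1 = (-0.6667, -0.6667, -0.3333).
e_1·c_2 = (-0.6667)·3 + (-0.6667)·(-4) + (-0.3333)·(-3) = 1.6667.
u_2 = c_2 − 1.6667·e_1 = (4.1111, -2.8889, -2.4444).
‖u_2‖ = 5.5877, so e_2 = (0.7357, -0.5170, -0.4375).
e_1·c_3 = (-0.6667)·(-2) + (-0.6667)·1 + (-0.3333)·4 = -0.6667; e_2·c_3 = 0.7357·(-2) + (-0.5170)·1 + (-0.4375)·4 = -3.7384.
u_3 = c_3 + 0.6667·e_1 + 3.7384·e_2 = (0.3060, -1.3772, 2.1423).
‖u_3‖ = 2.5652, so e_3 = (0.1193, -0.5369, 0.8352).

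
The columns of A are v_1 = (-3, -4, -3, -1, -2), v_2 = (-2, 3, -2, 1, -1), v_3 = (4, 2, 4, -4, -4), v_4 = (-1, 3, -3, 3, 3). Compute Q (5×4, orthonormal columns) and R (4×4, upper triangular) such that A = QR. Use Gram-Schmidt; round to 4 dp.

Q = [[-0.4804, -0.4415, 0.2060, 0.5962], [-0.6405, 0.7123, 0.2060, 0.0716], [-0.4804, -0.4415, 0.2060, -0.7241], [-0.1601, 0.2355, -0.5494, -0.2814], [-0.3203, -0.2178, -0.7555, 0.1893]], R = [[6.2450, 0.1601, -3.2026, -1.4412], [0.0000, 4.3560, -2.1780, 3.9557], [0.0000, 0.0000, 7.2801, -4.1208], [0.0000, 0.0000, 0.0000, 1.5148]]

v_1 = (-3, -4, -3, -1, -2); ‖v_1‖ = 6.2450, so q_1 = (-0.4804, -0.6405, -0.4804, -0.1601, -0.3203).
q_1·v_2 = (-0.4804)·(-2) + (-0.6405)·3 + (-0.4804)·(-2) + (-0.1601)·1 + (-0.3203)·(-1) = 0.1601.
u_2 = v_2 − 0.1601·q_1 = (-1.9231, 3.1026, -1.9231, 1.0256, -0.9487).
‖u_2‖ = 4.3560, so q_2 = (-0.4415, 0.7123, -0.4415, 0.2355, -0.2178).
q_1·v_3 = (-0.4804)·4 + (-0.6405)·2 + (-0.4804)·4 + (-0.1601)·(-4) + (-0.3203)·(-4) = -3.2026; q_2·v_3 = (-0.4415)·4 + 0.7123·2 + (-0.4415)·4 + 0.2355·(-4) + (-0.2178)·(-4) = -2.1780.
u_3 = v_3 + 3.2026·q_1 + 2.1780·q_2 = (1.5000, 1.5000, 1.5000, -4.0000, -5.5000).
‖u_3‖ = 7.2801, so q_3 = (0.2060, 0.2060, 0.2060, -0.5494, -0.7555).
q_1·v_4 = (-0.4804)·(-1) + (-0.6405)·3 + (-0.4804)·(-3) + (-0.1601)·3 + (-0.3203)·3 = -1.4412; q_2·v_4 = (-0.4415)·(-1) + 0.7123·3 + (-0.4415)·(-3) + 0.2355·3 + (-0.2178)·3 = 3.9557; q_3·v_4 = 0.2060·(-1) + 0.2060·3 + 0.2060·(-3) + (-0.5494)·3 + (-0.7555)·3 = -4.1208.
u_4 = v_4 + 1.4412·q_1 − 3.9557·q_2 + 4.1208·q_3 = (0.9031, 0.1085, -1.0969, -0.4263, 0.2868).
‖u_4‖ = 1.5148, so q_4 = (0.5962, 0.0716, -0.7241, -0.2814, 0.1893).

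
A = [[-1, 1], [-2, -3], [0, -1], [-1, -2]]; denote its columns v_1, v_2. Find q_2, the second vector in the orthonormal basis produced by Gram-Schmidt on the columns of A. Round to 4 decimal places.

q_2 = (0.8288, -0.2550, -0.3825, -0.3188)

v_1 = (-1, -2, 0, -1); ‖v_1‖ = 2.4495, so q_1 = (-0.4082, -0.8165, 0.0000, -0.4082).
q_1·v_2 = (-0.4082)·1 + (-0.8165)·(-3) + 0.0000·(-1) + (-0.4082)·(-2) = 2.8577.
u_2 = v_2 − 2.8577·q_1 = (2.1667, -0.6667, -1.0000, -0.8333).
‖u_2‖ = 2.6141, so q_2 = (0.8288, -0.2550, -0.3825, -0.3188).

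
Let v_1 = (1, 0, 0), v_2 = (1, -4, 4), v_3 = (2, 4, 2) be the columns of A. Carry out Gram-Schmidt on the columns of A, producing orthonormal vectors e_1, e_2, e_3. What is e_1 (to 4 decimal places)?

e_1 = (1.0000, 0.0000, 0.0000)

e_1 = v_1/‖v_1‖ = (1, 0, 0)/1.0000 = (1.0000, 0.0000, 0.0000).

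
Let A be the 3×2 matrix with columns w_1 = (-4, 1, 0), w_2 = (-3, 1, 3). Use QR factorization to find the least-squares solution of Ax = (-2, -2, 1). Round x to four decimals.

e_1 = w_1/‖w_1‖ = (-4, 1, 0)/4.1231 = (-0.9701, 0.2425, 0.0000).
r_{12} = e_1·w_2 = 3.1530.
u_2 = w_2 − 3.1530·e_1 = (0.0588, 0.2353, 3.0000).
‖u_2‖ = 3.0098, so e_2 = (0.0195, 0.0782, 0.9967).
Qᵀb = (1.4552, 0.8013).
Back-substitute: x_2 = 0.8013/3.0098 = 0.2662.
x_1 = (1.4552 − 3.1530·0.2662)/4.1231 = 0.1494.

x = (0.1494, 0.2662)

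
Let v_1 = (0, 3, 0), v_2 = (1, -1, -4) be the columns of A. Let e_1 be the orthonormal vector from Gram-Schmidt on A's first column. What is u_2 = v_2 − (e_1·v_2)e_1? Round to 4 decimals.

e_1 = v_1/‖v_1‖ = (0, 3, 0)/3.0000 = (0.0000, 1.0000, 0.0000).
r_{12} = e_1·v_2 = -1.0000.
u_2 = v_2 + 1.0000·e_1 = (1.0000, 0.0000, -4.0000).

u_2 = (1.0000, 0.0000, -4.0000)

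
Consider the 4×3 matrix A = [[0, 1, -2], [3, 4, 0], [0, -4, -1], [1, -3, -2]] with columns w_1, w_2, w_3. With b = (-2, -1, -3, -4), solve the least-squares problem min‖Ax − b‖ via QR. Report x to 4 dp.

x = (-0.8205, 0.3872, 1.1402)

w_1 = (0, 3, 0, 1); ‖w_1‖ = 3.1623, so e_1 = (0.0000, 0.9487, 0.0000, 0.3162).
e_1·w_2 = 0.0000·1 + 0.9487·4 + 0.0000·(-4) + 0.3162·(-3) = 2.8460.
u_2 = w_2 − 2.8460·e_1 = (1.0000, 1.3000, -4.0000, -3.9000).
‖u_2‖ = 5.8224, so e_2 = (0.1718, 0.2233, -0.6870, -0.6698).
e_1·w_3 = 0.0000·(-2) + 0.9487·0 + 0.0000·(-1) + 0.3162·(-2) = -0.6325; e_2·w_3 = 0.1718·(-2) + 0.2233·0 + (-0.6870)·(-1) + (-0.6698)·(-2) = 1.6832.
u_3 = w_3 + 0.6325·e_1 − 1.6832·e_2 = (-2.2891, 0.2242, 0.1563, -0.6726).
‖u_3‖ = 2.4014, so e_3 = (-0.9532, 0.0934, 0.0651, -0.2801).
Qᵀb = (-2.2136, 4.1736, 2.7380).
Back-substitute: x_3 = 2.7380/2.4014 = 1.1402.
x_2 = (4.1736 − 1.6832·1.1402)/5.8224 = 0.3872.
x_1 = (-2.2136 − 2.8460·0.3872 + 0.6325·1.1402)/3.1623 = -0.8205.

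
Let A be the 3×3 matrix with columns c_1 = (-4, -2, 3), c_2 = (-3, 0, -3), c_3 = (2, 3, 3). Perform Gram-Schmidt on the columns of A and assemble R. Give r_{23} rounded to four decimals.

q_1 = c_1/‖c_1‖ = (-4, -2, 3)/5.3852 = (-0.7428, -0.3714, 0.5571).
r_{12} = q_1·c_2 = 0.5571.
u_2 = c_2 − 0.5571·q_1 = (-2.5862, 0.2069, -3.3103).
‖u_2‖ = 4.2059, so q_2 = (-0.6149, 0.0492, -0.7871).
r_{23} = q_2·c_3 = -3.4434.

r_{23} = -3.4434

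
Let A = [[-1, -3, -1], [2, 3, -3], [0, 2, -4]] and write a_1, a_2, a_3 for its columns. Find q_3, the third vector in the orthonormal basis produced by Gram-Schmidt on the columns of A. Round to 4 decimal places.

a_1 = (-1, 2, 0); ‖a_1‖ = 2.2361, so q_1 = (-0.4472, 0.8944, 0.0000).
q_1·a_2 = (-0.4472)·(-3) + 0.8944·3 + 0.0000·2 = 4.0249.
u_2 = a_2 − 4.0249·q_1 = (-1.2000, -0.6000, 2.0000).
‖u_2‖ = 2.4083, so q_2 = (-0.4983, -0.2491, 0.8305).
q_1·a_3 = (-0.4472)·(-1) + 0.8944·(-3) + 0.0000·(-4) = -2.2361; q_2·a_3 = (-0.4983)·(-1) + (-0.2491)·(-3) + 0.8305·(-4) = -2.0761.
u_3 = a_3 + 2.2361·q_1 + 2.0761·q_2 = (-3.0345, -1.5172, -2.2759).
‖u_3‖ = 4.0853, so q_3 = (-0.7428, -0.3714, -0.5571).

q_3 = (-0.7428, -0.3714, -0.5571)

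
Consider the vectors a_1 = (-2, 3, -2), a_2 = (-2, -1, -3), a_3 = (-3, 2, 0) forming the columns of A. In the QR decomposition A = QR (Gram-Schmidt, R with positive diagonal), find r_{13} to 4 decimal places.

a_1 = (-2, 3, -2); ‖a_1‖ = 4.1231, so q_1 = (-0.4851, 0.7276, -0.4851).
r_{13} = q_1·a_3 = 2.9104.

r_{13} = 2.9104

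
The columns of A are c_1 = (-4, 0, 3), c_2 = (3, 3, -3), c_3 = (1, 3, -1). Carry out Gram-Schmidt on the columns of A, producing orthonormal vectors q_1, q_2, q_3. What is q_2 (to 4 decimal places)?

c_1 = (-4, 0, 3); ‖c_1‖ = 5.0000, so q_1 = (-0.8000, 0.0000, 0.6000).
q_1·c_2 = (-0.8000)·3 + 0.0000·3 + 0.6000·(-3) = -4.2000.
u_2 = c_2 + 4.2000·q_1 = (-0.3600, 3.0000, -0.4800).
‖u_2‖ = 3.0594, so q_2 = (-0.1177, 0.9806, -0.1569).

q_2 = (-0.1177, 0.9806, -0.1569)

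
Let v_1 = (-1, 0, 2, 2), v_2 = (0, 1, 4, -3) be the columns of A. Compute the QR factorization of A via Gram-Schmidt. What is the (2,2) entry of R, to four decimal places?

v_1 = (-1, 0, 2, 2); ‖v_1‖ = 3.0000, so q_1 = (-0.3333, 0.0000, 0.6667, 0.6667).
q_1·v_2 = (-0.3333)·0 + 0.0000·1 + 0.6667·4 + 0.6667·(-3) = 0.6667.
u_2 = v_2 − 0.6667·q_1 = (0.2222, 1.0000, 3.5556, -3.4444).
r_{22} = ‖u_2‖ = 5.0553.

r_{22} = 5.0553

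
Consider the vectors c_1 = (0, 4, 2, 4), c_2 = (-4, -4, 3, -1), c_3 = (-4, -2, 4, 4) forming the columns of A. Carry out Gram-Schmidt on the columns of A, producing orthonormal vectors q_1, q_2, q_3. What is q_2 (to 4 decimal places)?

q_2 = (-0.6616, -0.4043, 0.6248, 0.0919)

q_1 = c_1/‖c_1‖ = (0, 4, 2, 4)/6.0000 = (0.0000, 0.6667, 0.3333, 0.6667).
r_{12} = q_1·c_2 = -2.3333.
u_2 = c_2 + 2.3333·q_1 = (-4.0000, -2.4444, 3.7778, 0.5556).
‖u_2‖ = 6.0461, so q_2 = (-0.6616, -0.4043, 0.6248, 0.0919).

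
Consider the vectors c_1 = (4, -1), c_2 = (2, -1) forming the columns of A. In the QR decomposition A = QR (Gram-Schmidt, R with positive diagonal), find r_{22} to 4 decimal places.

e_1 = c_1/‖c_1‖ = (4, -1)/4.1231 = (0.9701, -0.2425).
r_{12} = e_1·c_2 = 2.1828.
u_2 = c_2 − 2.1828·e_1 = (-0.1176, -0.4706).
r_{22} = ‖u_2‖ = 0.4851.

r_{22} = 0.4851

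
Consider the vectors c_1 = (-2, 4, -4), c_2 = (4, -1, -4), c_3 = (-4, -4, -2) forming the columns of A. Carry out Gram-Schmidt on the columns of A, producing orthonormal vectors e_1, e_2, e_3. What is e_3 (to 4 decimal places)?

e_3 = (-0.5842, -0.7010, -0.4089)

c_1 = (-2, 4, -4); ‖c_1‖ = 6.0000, so e_1 = (-0.3333, 0.6667, -0.6667).
e_1·c_2 = (-0.3333)·4 + 0.6667·(-1) + (-0.6667)·(-4) = 0.6667.
u_2 = c_2 − 0.6667·e_1 = (4.2222, -1.4444, -3.5556).
‖u_2‖ = 5.7057, so e_2 = (0.7400, -0.2532, -0.6232).
e_1·c_3 = (-0.3333)·(-4) + 0.6667·(-4) + (-0.6667)·(-2) = 0.0000; e_2·c_3 = 0.7400·(-4) + (-0.2532)·(-4) + (-0.6232)·(-2) = -0.7010.
u_3 = c_3 + 0.0000·e_1 + 0.7010·e_2 = (-3.4812, -4.1775, -2.4369).
‖u_3‖ = 5.9589, so e_3 = (-0.5842, -0.7010, -0.4089).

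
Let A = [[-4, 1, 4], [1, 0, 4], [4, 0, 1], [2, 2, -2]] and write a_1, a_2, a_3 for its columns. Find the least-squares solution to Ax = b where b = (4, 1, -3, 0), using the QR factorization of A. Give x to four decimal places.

e_1 = a_1/‖a_1‖ = (-4, 1, 4, 2)/6.0828 = (-0.6576, 0.1644, 0.6576, 0.3288).
r_{12} = e_1·a_2 = 0.0000.
u_2 = a_2 + 0.0000·e_1 = (1.0000, 0.0000, 0.0000, 2.0000).
‖u_2‖ = 2.2361, so e_2 = (0.4472, 0.0000, 0.0000, 0.8944).
r_{13} = e_1·a_3 = -1.9728; r_{23} = e_2·a_3 = 0.0000.
u_3 = a_3 + 1.9728·e_1 + 0.0000·e_2 = (2.7027, 4.3243, 2.2973, -1.3514).
‖u_3‖ = 5.7540, so e_3 = (0.4697, 0.7515, 0.3993, -0.2349).
Qᵀb = (-4.4388, 1.7889, 1.4326).
Back-substitute: x_3 = 1.4326/5.7540 = 0.2490.
x_2 = (1.7889 + 0.0000·0.2490)/2.2361 = 0.8000.
x_1 = (-4.4388 + 0.0000·0.8000 + 1.9728·0.2490)/6.0828 = -0.6490.

x = (-0.6490, 0.8000, 0.2490)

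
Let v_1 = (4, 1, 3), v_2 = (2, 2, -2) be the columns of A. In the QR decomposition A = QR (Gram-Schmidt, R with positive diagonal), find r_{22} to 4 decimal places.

v_1 = (4, 1, 3); ‖v_1‖ = 5.0990, so e_1 = (0.7845, 0.1961, 0.5883).
e_1·v_2 = 0.7845·2 + 0.1961·2 + 0.5883·(-2) = 0.7845.
u_2 = v_2 − 0.7845·e_1 = (1.3846, 1.8462, -2.4615).
r_{22} = ‖u_2‖ = 3.3741.

r_{22} = 3.3741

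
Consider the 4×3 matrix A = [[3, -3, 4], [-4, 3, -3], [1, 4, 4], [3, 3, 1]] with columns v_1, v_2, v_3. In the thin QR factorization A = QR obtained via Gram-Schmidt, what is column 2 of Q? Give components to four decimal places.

e_2 = (-0.3607, 0.3251, 0.6590, 0.5744)

v_1 = (3, -4, 1, 3); ‖v_1‖ = 5.9161, so e_1 = (0.5071, -0.6761, 0.1690, 0.5071).
e_1·v_2 = 0.5071·(-3) + (-0.6761)·3 + 0.1690·4 + 0.5071·3 = -1.3522.
u_2 = v_2 + 1.3522·e_1 = (-2.3143, 2.0857, 4.2286, 3.6857).
‖u_2‖ = 6.4165, so e_2 = (-0.3607, 0.3251, 0.6590, 0.5744).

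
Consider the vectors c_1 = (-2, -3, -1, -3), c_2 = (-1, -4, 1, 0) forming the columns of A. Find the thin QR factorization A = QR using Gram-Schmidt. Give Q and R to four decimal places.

q_1 = c_1/‖c_1‖ = (-2, -3, -1, -3)/4.7958 = (-0.4170, -0.6255, -0.2085, -0.6255).
r_{12} = q_1·c_2 = 2.7107.
u_2 = c_2 − 2.7107·q_1 = (0.1304, -2.3043, 1.5652, 1.6957).
‖u_2‖ = 3.2638, so q_2 = (0.0400, -0.7060, 0.4796, 0.5195).

Q = [[-0.4170, 0.0400], [-0.6255, -0.7060], [-0.2085, 0.4796], [-0.6255, 0.5195]], R = [[4.7958, 2.7107], [0.0000, 3.2638]]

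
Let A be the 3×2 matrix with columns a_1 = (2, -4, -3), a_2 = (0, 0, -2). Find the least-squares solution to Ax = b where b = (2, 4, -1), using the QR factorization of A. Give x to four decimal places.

a_1 = (2, -4, -3); ‖a_1‖ = 5.3852, so q_1 = (0.3714, -0.7428, -0.5571).
q_1·a_2 = 0.3714·0 + (-0.7428)·0 + (-0.5571)·(-2) = 1.1142.
u_2 = a_2 − 1.1142·q_1 = (-0.4138, 0.8276, -1.3793).
‖u_2‖ = 1.6609, so q_2 = (-0.2491, 0.4983, -0.8305).
Qᵀb = (-1.6713, 2.3253).
Back-substitute: x_2 = 2.3253/1.6609 = 1.4000.
x_1 = (-1.6713 − 1.1142·1.4000)/5.3852 = -0.6000.

x = (-0.6000, 1.4000)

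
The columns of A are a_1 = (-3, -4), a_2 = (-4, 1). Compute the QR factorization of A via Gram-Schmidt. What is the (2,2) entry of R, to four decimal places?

r_{22} = 3.8000

a_1 = (-3, -4); ‖a_1‖ = 5.0000, so e_1 = (-0.6000, -0.8000).
e_1·a_2 = (-0.6000)·(-4) + (-0.8000)·1 = 1.6000.
u_2 = a_2 − 1.6000·e_1 = (-3.0400, 2.2800).
r_{22} = ‖u_2‖ = 3.8000.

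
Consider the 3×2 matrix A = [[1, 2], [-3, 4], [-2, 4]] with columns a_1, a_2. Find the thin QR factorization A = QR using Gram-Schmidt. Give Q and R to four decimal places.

Q = [[0.2673, 0.9163], [-0.8018, 0.0398], [-0.5345, 0.3984]], R = [[3.7417, -4.8107], [0.0000, 3.5857]]

a_1 = (1, -3, -2); ‖a_1‖ = 3.7417, so q_1 = (0.2673, -0.8018, -0.5345).
q_1·a_2 = 0.2673·2 + (-0.8018)·4 + (-0.5345)·4 = -4.8107.
u_2 = a_2 + 4.8107·q_1 = (3.2857, 0.1429, 1.4286).
‖u_2‖ = 3.5857, so q_2 = (0.9163, 0.0398, 0.3984).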